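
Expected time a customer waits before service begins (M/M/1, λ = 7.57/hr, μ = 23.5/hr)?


ρ = 7.57/23.5 = 0.3221
Wq = ρ/(μ−λ) = 0.3221/(23.5 − 7.57) = 0.3221/15.93 = 0.02022 hr

Final: 0.02022 hr


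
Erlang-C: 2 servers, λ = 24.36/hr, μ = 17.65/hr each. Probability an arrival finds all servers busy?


a = λ/μ = 1.3802; ρ = a/2 = 0.6901
P₀ = 0.183372 (from M/M/c formula)
C(c,a) = [a^c/(c!(1−ρ))]·P₀ = [1.90487/(2·0.3099)]·0.183372
= 3.07321·0.183372 = 0.563542

Final: 0.563542


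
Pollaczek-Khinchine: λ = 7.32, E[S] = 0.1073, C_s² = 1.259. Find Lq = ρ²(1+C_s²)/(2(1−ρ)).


ρ = λ·E[S] = 7.32·0.1073 = 0.7854
Lq = ρ²(1+C_s²)/(2(1−ρ)) = 0.6169·(1+1.259)/(2·0.2146)
= 0.6169·2.2590/0.4291 = 3.24751

Final: 3.24751


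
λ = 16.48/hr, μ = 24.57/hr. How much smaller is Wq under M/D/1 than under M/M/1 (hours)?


ρ = 16.48/24.57 = 0.6707
Wq(M/M/1) = ρ/(μ−λ) = 0.6707/8.09 = 0.08291 hr
Wq(M/D/1) = ρ/(2(μ−λ)) = 0.04145 hr
Savings = 0.08291 − 0.04145 = 0.04145 hr

Final: 0.04145 hr


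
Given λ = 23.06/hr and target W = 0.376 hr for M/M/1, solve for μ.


W = 1/(μ−λ) ⇒ μ − λ = 1/W = 1/0.376 = 2.6596
μ = λ + 1/W = 23.06 + 2.6596 = 25.7196 per hr

Final: 25.7196 /hr


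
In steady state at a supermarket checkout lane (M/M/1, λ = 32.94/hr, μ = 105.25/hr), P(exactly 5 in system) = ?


ρ = 32.94/105.25 = 0.3130
P_n = (1−ρ)·ρ^n = (1 − 0.3130)·0.3130^5 = 0.6870·0.003003 = 0.002063

Final: 0.002063


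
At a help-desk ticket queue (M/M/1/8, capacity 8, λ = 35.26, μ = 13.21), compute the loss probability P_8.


ρ = λ/μ = 35.26/13.21 = 2.6692
P_K = (1−ρ)ρ^K/(1−ρ^(K+1)) = (-1.6692·2576.534267)/(1 − 6877.259519)
= -4300.725253/-6876.259519 = 0.625445

Final: 0.625445


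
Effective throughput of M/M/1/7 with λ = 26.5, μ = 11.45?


ρ = 2.3144; P_K = (1−ρ)ρ^7/(1−ρ^8) = 0.568615
λ_eff = λ(1 − P_K) = 26.5·(1 − 0.568615) = 26.5·0.431385 = 11.4317 /hr

Final: 11.4317 /hr


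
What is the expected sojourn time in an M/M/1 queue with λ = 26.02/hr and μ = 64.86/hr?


W = 1/(μ−λ) = 1/(64.86 − 26.02) = 1/38.84 = 0.02575 hr

Final: 0.02575 hr


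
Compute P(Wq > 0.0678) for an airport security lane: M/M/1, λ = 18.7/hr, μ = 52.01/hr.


ρ = 18.7/52.01 = 0.3595
P(Wq > t) = ρ·e^{−(μ−λ)t} = 0.3595·e^{−2.2584}
= 0.3595·0.104516 = 0.037578

Final: 0.037578


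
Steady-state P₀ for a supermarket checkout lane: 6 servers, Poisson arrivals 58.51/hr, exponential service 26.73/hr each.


a = λ/μ = 58.51/26.73 = 2.1889; ρ = a/c = 0.3648
Σ_{k=0}^{5} a^k/k! (terms k=0..5) = 1.00000 + 2.18893 + 2.39570 + 1.74800 + 0.95656 + 0.41877 = 8.70796
Tail: a^6/(6!(1−ρ)) = 109.99852/(720·0.6352) = 0.24052
P₀ = 1/(8.70796 + 0.24052) = 1/8.94848 = 0.111751

Final: 0.111751


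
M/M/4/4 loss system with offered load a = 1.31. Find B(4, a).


B(c,a) = (a^c/c!) / Σ_{k=0}^{c} a^k/k!
a^4/4! = 0.122708
Σ terms (k=0..4): 1.00000 + 1.31000 + 0.85805 + 0.37468 + 0.12271 = 3.665440
B = 0.122708/3.665440 = 0.033477

Final: 0.033477


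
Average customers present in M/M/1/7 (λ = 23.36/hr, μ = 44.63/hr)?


ρ = 23.36/44.63 = 0.5234
L = ρ[1 − (K+1)ρ^K + Kρ^(K+1)] / [(1−ρ)(1−ρ^(K+1))]
Numerator: 0.5234·(1 − 8·0.010763 + 7·0.005633) = 0.498988
Denominator: (0.4766)·(0.994367) = 0.473900
L = 0.498988/0.473900 = 1.0529

Final: 1.0529


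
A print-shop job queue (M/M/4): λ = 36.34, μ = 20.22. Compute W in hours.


a = 1.7972; ρ = 0.4493; P₀ = 0.162096
Lq = P₀·a^c·ρ/(c!(1−ρ)²) = 0.10440
Wq = Lq/λ = 0.10440/36.34 = 0.002873 hr
W = Wq + 1/μ = 0.002873 + 0.04946 = 0.05233 hr

Final: 0.05233 hr


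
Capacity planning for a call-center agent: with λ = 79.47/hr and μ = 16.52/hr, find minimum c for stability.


Stability requires cμ > λ ⇔ c > λ/μ.
λ/μ = 79.47/16.52 = 4.8105
Minimum integer c = ⌊4.8105⌋ + 1 = 5
Check: 5·16.52 = 82.60 > 79.47, while 4·16.52 = 66.08 ≤ 79.47

Final: 5 servers


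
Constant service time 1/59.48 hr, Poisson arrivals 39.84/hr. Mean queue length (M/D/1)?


ρ = 39.84/59.48 = 0.6698
M/D/1: Lq = ρ²/(2(1−ρ)) = 0.4486/(2·0.3302) = 0.67935

Final: 0.67935


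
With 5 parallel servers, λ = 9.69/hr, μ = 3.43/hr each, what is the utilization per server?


ρ = λ/(cμ) = 9.69/(5·3.43) = 9.69/17.15 = 0.5650

Final: 0.5650


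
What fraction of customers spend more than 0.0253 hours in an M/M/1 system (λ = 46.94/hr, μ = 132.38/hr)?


W ~ Exponential(μ−λ) for M/M/1.
μ − λ = 132.38 − 46.94 = 85.4400
P(W > t) = e^{−(μ−λ)t} = e^{−2.1616} = 0.115137

Final: 0.115137


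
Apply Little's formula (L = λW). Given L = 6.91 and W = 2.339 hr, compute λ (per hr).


λ = L/W = 6.91/2.339 = 2.9543 /hr

Final: 2.9543 /hr


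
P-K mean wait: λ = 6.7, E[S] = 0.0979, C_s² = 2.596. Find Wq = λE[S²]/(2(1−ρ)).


ρ = λ·E[S] = 6.7·0.0979 = 0.6559
E[S²] = E[S]²(1+C_s²) = 0.0979²·(1+2.596) = 0.034466
Wq = λ·E[S²]/(2(1−ρ)) = 6.7·0.034466/(2·0.3441) = 0.33557 hr

Final: 0.33557 hr


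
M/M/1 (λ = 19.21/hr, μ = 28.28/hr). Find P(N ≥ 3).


ρ = 19.21/28.28 = 0.6793
P(N ≥ n) = ρ^n = 0.6793^3 = 0.313432

Final: 0.313432


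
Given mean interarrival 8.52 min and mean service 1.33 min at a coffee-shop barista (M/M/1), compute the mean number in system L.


λ = 60/8.52 = 7.0423 /hr
μ = 60/1.33 = 45.1128 /hr
ρ = λ/μ = 7.0423/45.1128 = 0.1561
L = ρ/(1−ρ) = 0.1561/0.8439 = 0.1850

Final: 0.1850


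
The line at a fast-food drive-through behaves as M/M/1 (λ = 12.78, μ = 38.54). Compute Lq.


ρ = 12.78/38.54 = 0.3316
Lq = ρ²/(1−ρ) = 0.1100/0.6684 = 0.1645

Final: 0.1645


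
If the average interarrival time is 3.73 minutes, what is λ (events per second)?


λ = 1/(interarrival time) in consistent units.
1 second = 0.0166667 min, so λ = 0.0166667/3.73 = 0.004468 per second

Final: 0.004468 /sec


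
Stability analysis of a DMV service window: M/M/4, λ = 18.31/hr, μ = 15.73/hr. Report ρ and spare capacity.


Total capacity cμ = 4·15.73 = 62.92/hr
ρ = λ/(cμ) = 18.31/62.92 = 0.2910
Stable ⇔ ρ < 1: YES
Spare capacity = cμ − λ = 62.92 − 18.31 = 44.61/hr

Final: ρ = 0.2910; stable; margin = 44.61/hr


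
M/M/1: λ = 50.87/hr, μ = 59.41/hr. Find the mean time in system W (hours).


W = 1/(μ−λ) = 1/(59.41 − 50.87) = 1/8.54 = 0.1171 hr

Final: 0.1171 hr


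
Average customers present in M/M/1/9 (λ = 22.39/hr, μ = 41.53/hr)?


ρ = 22.39/41.53 = 0.5391
L = ρ[1 − (K+1)ρ^K + Kρ^(K+1)] / [(1−ρ)(1−ρ^(K+1))]
Numerator: 0.5391·(1 − 10·0.003848 + 9·0.002075) = 0.528449
Denominator: (0.4609)·(0.997925) = 0.459916
L = 0.528449/0.459916 = 1.1490

Final: 1.1490


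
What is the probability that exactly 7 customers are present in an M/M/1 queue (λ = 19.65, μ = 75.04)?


ρ = 19.65/75.04 = 0.2619
P_n = (1−ρ)·ρ^n = (1 − 0.2619)·0.2619^7 = 0.7381·0.00008443 = 0.00006232

Final: 0.00006232


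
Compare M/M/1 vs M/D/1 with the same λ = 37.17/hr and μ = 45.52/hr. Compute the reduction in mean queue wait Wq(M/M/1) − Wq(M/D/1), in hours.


ρ = 37.17/45.52 = 0.8166
Wq(M/M/1) = ρ/(μ−λ) = 0.8166/8.35 = 0.09779 hr
Wq(M/D/1) = ρ/(2(μ−λ)) = 0.04890 hr
Savings = 0.09779 − 0.04890 = 0.04890 hr

Final: 0.04890 hr


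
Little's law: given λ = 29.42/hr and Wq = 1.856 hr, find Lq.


Lq = λWq = 29.42·1.856 = 54.6035

Final: 54.6035


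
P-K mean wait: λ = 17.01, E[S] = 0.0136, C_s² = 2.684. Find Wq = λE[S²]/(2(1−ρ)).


ρ = λ·E[S] = 17.01·0.0136 = 0.2313
E[S²] = E[S]²(1+C_s²) = 0.0136²·(1+2.684) = 0.0006814
Wq = λ·E[S²]/(2(1−ρ)) = 17.01·0.0006814/(2·0.7687) = 0.007539 hr

Final: 0.007539 hr


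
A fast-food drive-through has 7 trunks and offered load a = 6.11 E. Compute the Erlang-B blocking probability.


B(c,a) = (a^c/c!) / Σ_{k=0}^{c} a^k/k!
a^7/7! = 63.075098
Σ terms (k=0..7): 1.00000 + 6.11000 + 18.66605 + 38.01652 + 58.07024 + 70.96183 + 72.26280 + 63.07510 = 328.162533
B = 63.075098/328.162533 = 0.192207

Final: 0.192207


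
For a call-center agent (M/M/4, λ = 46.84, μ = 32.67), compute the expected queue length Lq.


a = λ/μ = 1.4337; ρ = a/4 = 0.3584
P₀ = 0.236567
Lq = P₀·a^c·ρ / (c!·(1−ρ)²) = 0.236567·4.22543·0.3584/(24·0.41161)
= 0.03627

Final: 0.03627


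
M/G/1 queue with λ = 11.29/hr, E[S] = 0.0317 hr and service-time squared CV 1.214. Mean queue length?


ρ = λ·E[S] = 11.29·0.0317 = 0.3579
Lq = ρ²(1+C_s²)/(2(1−ρ)) = 0.1281·(1+1.214)/(2·0.6421)
= 0.1281·2.2140/1.2842 = 0.22082

Final: 0.22082


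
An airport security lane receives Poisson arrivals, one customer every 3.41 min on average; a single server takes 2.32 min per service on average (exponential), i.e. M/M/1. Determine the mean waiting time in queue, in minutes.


λ = 60/3.41 = 17.5953 /hr
μ = 60/2.32 = 25.8621 /hr
ρ = λ/μ = 17.5953/25.8621 = 0.6804
Wq = ρ/(μ−λ) = 0.6804/(25.8621−17.5953) = 0.08230 hr
In minutes: 0.08230·60 = 4.938 min

Final: 4.938 min


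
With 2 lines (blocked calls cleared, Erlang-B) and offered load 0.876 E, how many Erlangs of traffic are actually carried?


B(2,0.876) = 0.169797 (Erlang-B)
Carried load = a(1 − B) = 0.876·(1 − 0.169797) = 0.876·0.830203 = 0.7273 E

Final: 0.7273 Erlangs


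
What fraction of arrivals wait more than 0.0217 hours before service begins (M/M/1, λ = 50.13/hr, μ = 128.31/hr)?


ρ = 50.13/128.31 = 0.3907
P(Wq > t) = ρ·e^{−(μ−λ)t} = 0.3907·e^{−1.6965}
= 0.3907·0.183323 = 0.071623

Final: 0.071623


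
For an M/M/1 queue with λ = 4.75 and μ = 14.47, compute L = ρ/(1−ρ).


ρ = λ/μ = 4.75/14.47 = 0.3283
L = ρ/(1−ρ) = 0.3283/(1 − 0.3283) = 0.3283/0.6717 = 0.4887

Final: 0.4887


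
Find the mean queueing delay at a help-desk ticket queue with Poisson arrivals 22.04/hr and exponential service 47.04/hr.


ρ = 22.04/47.04 = 0.4685
Wq = ρ/(μ−λ) = 0.4685/(47.04 − 22.04) = 0.4685/25.00 = 0.01874 hr

Final: 0.01874 hr


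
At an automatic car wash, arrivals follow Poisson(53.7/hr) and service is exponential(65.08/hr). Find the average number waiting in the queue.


ρ = 53.7/65.08 = 0.8251
Lq = ρ²/(1−ρ) = 0.6809/0.1749 = 3.8937

Final: 3.8937


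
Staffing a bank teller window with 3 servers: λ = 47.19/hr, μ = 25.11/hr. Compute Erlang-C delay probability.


a = λ/μ = 1.8793; ρ = a/3 = 0.6264
P₀ = 0.131463 (from M/M/c formula)
C(c,a) = [a^c/(c!(1−ρ))]·P₀ = [6.63758/(6·0.3736)]·0.131463
= 2.96144·0.131463 = 0.389319

Final: 0.389319


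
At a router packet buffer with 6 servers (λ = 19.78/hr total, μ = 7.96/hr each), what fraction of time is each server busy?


ρ = λ/(cμ) = 19.78/(6·7.96) = 19.78/47.76 = 0.4142

Final: 0.4142


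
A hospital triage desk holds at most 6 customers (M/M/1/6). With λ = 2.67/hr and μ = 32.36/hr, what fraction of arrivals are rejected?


ρ = λ/μ = 2.67/32.36 = 0.08251
P_K = (1−ρ)ρ^K/(1−ρ^(K+1)) = (0.9175·0.0000003155)/(1 − 0.00000002603)
= 0.0000002895/1.000000 = 0.0000002895

Final: 0.0000002895


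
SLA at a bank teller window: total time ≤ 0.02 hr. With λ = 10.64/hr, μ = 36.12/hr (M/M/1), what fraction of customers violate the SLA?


W ~ Exponential(μ−λ) for M/M/1.
μ − λ = 36.12 − 10.64 = 25.4800
P(W > t) = e^{−(μ−λ)t} = e^{−0.5096} = 0.600736

Final: 0.600736


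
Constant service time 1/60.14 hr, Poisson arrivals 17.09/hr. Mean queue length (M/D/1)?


ρ = 17.09/60.14 = 0.2842
M/D/1: Lq = ρ²/(2(1−ρ)) = 0.08075/(2·0.7158) = 0.05640

Final: 0.05640


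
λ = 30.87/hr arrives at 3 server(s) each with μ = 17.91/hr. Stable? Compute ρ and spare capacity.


Total capacity cμ = 3·17.91 = 53.73/hr
ρ = λ/(cμ) = 30.87/53.73 = 0.5745
Stable ⇔ ρ < 1: YES
Spare capacity = cμ − λ = 53.73 − 30.87 = 22.86/hr

Final: ρ = 0.5745; stable; margin = 22.86/hr


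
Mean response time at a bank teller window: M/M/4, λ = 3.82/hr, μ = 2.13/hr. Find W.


a = 1.7934; ρ = 0.4484; P₀ = 0.162750
Lq = P₀·a^c·ρ/(c!(1−ρ)²) = 0.10336
Wq = Lq/λ = 0.10336/3.82 = 0.02706 hr
W = Wq + 1/μ = 0.02706 + 0.46948 = 0.49654 hr

Final: 0.49654 hr


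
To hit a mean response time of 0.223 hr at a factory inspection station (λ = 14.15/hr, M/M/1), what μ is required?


W = 1/(μ−λ) ⇒ μ − λ = 1/W = 1/0.223 = 4.4843
μ = λ + 1/W = 14.15 + 4.4843 = 18.6343 per hr

Final: 18.6343 /hr


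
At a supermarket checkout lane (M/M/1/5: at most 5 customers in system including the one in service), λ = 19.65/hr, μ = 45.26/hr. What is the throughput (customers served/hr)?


ρ = 0.4342; P_K = (1−ρ)ρ^5/(1−ρ^6) = 0.008787
λ_eff = λ(1 − P_K) = 19.65·(1 − 0.008787) = 19.65·0.991213 = 19.4773 /hr

Final: 19.4773 /hr


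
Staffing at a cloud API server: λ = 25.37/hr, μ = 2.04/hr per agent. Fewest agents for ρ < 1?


Stability requires cμ > λ ⇔ c > λ/μ.
λ/μ = 25.37/2.04 = 12.4363
Minimum integer c = ⌊12.4363⌋ + 1 = 13
Check: 13·2.04 = 26.52 > 25.37, while 12·2.04 = 24.48 ≤ 25.37

Final: 13 servers


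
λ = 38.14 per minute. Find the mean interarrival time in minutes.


Mean interarrival time = 1/λ = 1/38.14 minute = 0.02622 minute
In minutes: 0.02622 × 1 = 0.02622 min

Final: 0.02622 min


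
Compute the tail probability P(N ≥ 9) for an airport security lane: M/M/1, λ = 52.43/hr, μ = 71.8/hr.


ρ = 52.43/71.8 = 0.7302
P(N ≥ n) = ρ^n = 0.7302^9 = 0.059034

Final: 0.059034


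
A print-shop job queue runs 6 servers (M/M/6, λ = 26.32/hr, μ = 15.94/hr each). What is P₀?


a = λ/μ = 26.32/15.94 = 1.6512; ρ = a/c = 0.2752
Σ_{k=0}^{5} a^k/k! (terms k=0..5) = 1.00000 + 1.65119 + 1.36322 + 0.75031 + 0.30973 + 0.10228 = 5.17673
Tail: a^6/(6!(1−ρ)) = 20.26681/(720·0.7248) = 0.03884
P₀ = 1/(5.17673 + 0.03884) = 1/5.21557 = 0.191734

Final: 0.191734


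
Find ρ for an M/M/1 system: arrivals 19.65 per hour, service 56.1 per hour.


ρ = λ/μ = 19.65/56.1 = 0.3503

Final: 0.3503


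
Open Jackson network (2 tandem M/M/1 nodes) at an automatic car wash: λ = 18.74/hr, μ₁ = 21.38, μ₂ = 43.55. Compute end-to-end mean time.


Each node sees arrival rate λ = 18.74/hr (tandem ⇒ throughput preserved).
W₁ = 1/(μ₁−λ) = 1/(21.38−18.74) = 0.37879 hr
W₂ = 1/(μ₂−λ) = 1/(43.55−18.74) = 0.04031 hr
W_total = W₁ + W₂ = 0.37879 + 0.04031 = 0.41909 hr

Final: 0.41909 hr


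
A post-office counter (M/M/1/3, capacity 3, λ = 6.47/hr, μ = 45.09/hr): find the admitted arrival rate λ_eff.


ρ = 0.1435; P_K = (1−ρ)ρ^3/(1−ρ^4) = 0.002532
λ_eff = λ(1 − P_K) = 6.47·(1 − 0.002532) = 6.47·0.997468 = 6.4536 /hr

Final: 6.4536 /hr


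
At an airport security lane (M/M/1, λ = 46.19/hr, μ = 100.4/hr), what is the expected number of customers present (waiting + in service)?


ρ = λ/μ = 46.19/100.4 = 0.4601
L = ρ/(1−ρ) = 0.4601/(1 − 0.4601) = 0.4601/0.5399 = 0.8521

Final: 0.8521


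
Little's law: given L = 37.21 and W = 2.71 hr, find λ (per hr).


λ = L/W = 37.21/2.71 = 13.7306 /hr

Final: 13.7306 /hr


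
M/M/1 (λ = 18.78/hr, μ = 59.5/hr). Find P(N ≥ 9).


ρ = 18.78/59.5 = 0.3156
P(N ≥ n) = ρ^n = 0.3156^9 = 0.00003109

Final: 0.00003109


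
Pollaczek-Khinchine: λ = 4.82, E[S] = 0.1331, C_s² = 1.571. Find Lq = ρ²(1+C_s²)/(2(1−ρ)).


ρ = λ·E[S] = 4.82·0.1331 = 0.6415
Lq = ρ²(1+C_s²)/(2(1−ρ)) = 0.4116·(1+1.571)/(2·0.3585)
= 0.4116·2.5710/0.7169 = 1.47599

Final: 1.47599


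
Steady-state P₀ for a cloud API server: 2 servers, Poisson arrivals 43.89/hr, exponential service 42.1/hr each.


a = λ/μ = 43.89/42.1 = 1.0425; ρ = a/c = 0.5213
Σ_{k=0}^{1} a^k/k! (terms k=0..1) = 1.00000 + 1.04252 = 2.04252
Tail: a^2/(2!(1−ρ)) = 1.08684/(2·0.4787) = 1.13511
P₀ = 1/(2.04252 + 1.13511) = 1/3.17762 = 0.314701

Final: 0.314701


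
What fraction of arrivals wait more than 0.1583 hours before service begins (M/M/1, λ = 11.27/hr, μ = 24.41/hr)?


ρ = 11.27/24.41 = 0.4617
P(Wq > t) = ρ·e^{−(μ−λ)t} = 0.4617·e^{−2.0801}
= 0.4617·0.124922 = 0.057676

Final: 0.057676


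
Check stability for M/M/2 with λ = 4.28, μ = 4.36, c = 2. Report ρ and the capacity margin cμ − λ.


Total capacity cμ = 2·4.36 = 8.72/hr
ρ = λ/(cμ) = 4.28/8.72 = 0.4908
Stable ⇔ ρ < 1: YES
Spare capacity = cμ − λ = 8.72 − 4.28 = 4.44/hr

Final: ρ = 0.4908; stable; margin = 4.44/hr


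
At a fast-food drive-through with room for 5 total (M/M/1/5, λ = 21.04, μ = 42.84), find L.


ρ = 21.04/42.84 = 0.4911
L = ρ[1 − (K+1)ρ^K + Kρ^(K+1)] / [(1−ρ)(1−ρ^(K+1))]
Numerator: 0.4911·(1 − 6·0.028575 + 5·0.014034) = 0.441389
Denominator: (0.5089)·(0.985966) = 0.501729
L = 0.441389/0.501729 = 0.8797

Final: 0.8797


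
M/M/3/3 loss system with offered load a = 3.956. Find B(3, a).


B(c,a) = (a^c/c!) / Σ_{k=0}^{c} a^k/k!
a^3/3! = 10.318524
Σ terms (k=0..3): 1.00000 + 3.95600 + 7.82497 + 10.31852 = 23.099492
B = 10.318524/23.099492 = 0.446699

Final: 0.446699


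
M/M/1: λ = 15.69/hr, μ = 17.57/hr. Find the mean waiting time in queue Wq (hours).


ρ = 15.69/17.57 = 0.8930
Wq = ρ/(μ−λ) = 0.8930/(17.57 − 15.69) = 0.8930/1.88 = 0.4750 hr

Final: 0.4750 hr


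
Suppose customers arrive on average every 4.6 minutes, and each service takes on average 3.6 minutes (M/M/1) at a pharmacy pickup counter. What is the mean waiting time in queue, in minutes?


λ = 60/4.6 = 13.0435 /hr
μ = 60/3.6 = 16.6667 /hr
ρ = λ/μ = 13.0435/16.6667 = 0.7826
Wq = ρ/(μ−λ) = 0.7826/(16.6667−13.0435) = 0.21600 hr
In minutes: 0.21600·60 = 12.960 min

Final: 12.960 min


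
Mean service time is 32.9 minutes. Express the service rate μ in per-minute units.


μ = 1/(service time) in consistent units.
1 minute = 1 min, so μ = 1/32.9 = 0.03040 per minute

Final: 0.03040 /min


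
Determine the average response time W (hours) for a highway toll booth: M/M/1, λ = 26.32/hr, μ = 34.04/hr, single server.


W = 1/(μ−λ) = 1/(34.04 − 26.32) = 1/7.72 = 0.1295 hr

Final: 0.1295 hr


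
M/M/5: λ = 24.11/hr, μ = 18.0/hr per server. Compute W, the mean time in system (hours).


a = 1.3394; ρ = 0.2679; P₀ = 0.261766
Lq = P₀·a^c·ρ/(c!(1−ρ)²) = 0.004701
Wq = Lq/λ = 0.004701/24.11 = 0.0001950 hr
W = Wq + 1/μ = 0.0001950 + 0.05556 = 0.05575 hr

Final: 0.05575 hr


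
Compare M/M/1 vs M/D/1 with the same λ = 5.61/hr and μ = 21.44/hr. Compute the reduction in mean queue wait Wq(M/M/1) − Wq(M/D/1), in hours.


ρ = 5.61/21.44 = 0.2617
Wq(M/M/1) = ρ/(μ−λ) = 0.2617/15.83 = 0.01653 hr
Wq(M/D/1) = ρ/(2(μ−λ)) = 0.008265 hr
Savings = 0.01653 − 0.008265 = 0.008265 hr

Final: 0.008265 hr


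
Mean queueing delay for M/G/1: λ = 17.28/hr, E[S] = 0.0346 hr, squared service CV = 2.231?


ρ = λ·E[S] = 17.28·0.0346 = 0.5979
E[S²] = E[S]²(1+C_s²) = 0.0346²·(1+2.231) = 0.003868
Wq = λ·E[S²]/(2(1−ρ)) = 17.28·0.003868/(2·0.4021) = 0.08311 hr

Final: 0.08311 hr


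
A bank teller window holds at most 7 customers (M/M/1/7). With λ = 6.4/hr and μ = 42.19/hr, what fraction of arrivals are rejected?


ρ = λ/μ = 6.4/42.19 = 0.1517
P_K = (1−ρ)ρ^K/(1−ρ^(K+1)) = (0.8483·0.000001848)/(1 − 0.0000002804)
= 0.000001568/1.000000 = 0.000001568

Final: 0.000001568


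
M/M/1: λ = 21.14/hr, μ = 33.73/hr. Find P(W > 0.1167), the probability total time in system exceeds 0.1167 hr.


W ~ Exponential(μ−λ) for M/M/1.
μ − λ = 33.73 − 21.14 = 12.5900
P(W > t) = e^{−(μ−λ)t} = e^{−1.4693} = 0.230097

Final: 0.230097


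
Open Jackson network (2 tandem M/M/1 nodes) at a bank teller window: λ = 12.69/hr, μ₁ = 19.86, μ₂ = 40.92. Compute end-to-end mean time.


Each node sees arrival rate λ = 12.69/hr (tandem ⇒ throughput preserved).
W₁ = 1/(μ₁−λ) = 1/(19.86−12.69) = 0.13947 hr
W₂ = 1/(μ₂−λ) = 1/(40.92−12.69) = 0.03542 hr
W_total = W₁ + W₂ = 0.13947 + 0.03542 = 0.17489 hr

Final: 0.17489 hr


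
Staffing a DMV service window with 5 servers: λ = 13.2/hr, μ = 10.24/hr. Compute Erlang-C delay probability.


a = λ/μ = 1.2891; ρ = a/5 = 0.2578
P₀ = 0.275336 (from M/M/c formula)
C(c,a) = [a^c/(c!(1−ρ))]·P₀ = [3.55934/(120·0.7422)]·0.275336
= 0.03996·0.275336 = 0.011004

Final: 0.011004


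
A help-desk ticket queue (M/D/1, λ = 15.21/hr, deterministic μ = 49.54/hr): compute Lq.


ρ = 15.21/49.54 = 0.3070
M/D/1: Lq = ρ²/(2(1−ρ)) = 0.09426/(2·0.6930) = 0.06801

Final: 0.06801


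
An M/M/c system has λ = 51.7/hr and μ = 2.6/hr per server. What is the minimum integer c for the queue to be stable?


Stability requires cμ > λ ⇔ c > λ/μ.
λ/μ = 51.7/2.6 = 19.8846
Minimum integer c = ⌊19.8846⌋ + 1 = 20
Check: 20·2.6 = 52.00 > 51.7, while 19·2.6 = 49.40 ≤ 51.7

Final: 20 servers


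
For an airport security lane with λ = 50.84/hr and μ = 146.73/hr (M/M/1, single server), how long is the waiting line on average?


ρ = 50.84/146.73 = 0.3465
Lq = ρ²/(1−ρ) = 0.1201/0.6535 = 0.1837

Final: 0.1837


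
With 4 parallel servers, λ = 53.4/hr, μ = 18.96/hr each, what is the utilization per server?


ρ = λ/(cμ) = 53.4/(4·18.96) = 53.4/75.84 = 0.7041

Final: 0.7041


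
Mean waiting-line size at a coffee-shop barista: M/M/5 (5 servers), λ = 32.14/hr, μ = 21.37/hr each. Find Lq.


a = λ/μ = 1.5040; ρ = a/5 = 0.3008
P₀ = 0.221885
Lq = P₀·a^c·ρ / (c!·(1−ρ)²) = 0.221885·7.69497·0.3008/(120·0.48889)
= 0.008754

Final: 0.008754


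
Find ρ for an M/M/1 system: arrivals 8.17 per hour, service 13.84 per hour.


ρ = λ/μ = 8.17/13.84 = 0.5903

Final: 0.5903


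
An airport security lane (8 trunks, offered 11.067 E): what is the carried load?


B(8,11.067) = 0.385567 (Erlang-B)
Carried load = a(1 − B) = 11.067·(1 − 0.385567) = 11.067·0.614433 = 6.7999 E

Final: 6.7999 Erlangs


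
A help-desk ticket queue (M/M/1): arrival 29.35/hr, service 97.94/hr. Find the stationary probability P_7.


ρ = 29.35/97.94 = 0.2997
P_n = (1−ρ)·ρ^n = (1 − 0.2997)·0.2997^7 = 0.7003·0.0002170 = 0.0001520

Final: 0.0001520


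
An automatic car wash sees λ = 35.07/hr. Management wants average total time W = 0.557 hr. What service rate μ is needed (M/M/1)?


W = 1/(μ−λ) ⇒ μ − λ = 1/W = 1/0.557 = 1.7953
μ = λ + 1/W = 35.07 + 1.7953 = 36.8653 per hr

Final: 36.8653 /hr


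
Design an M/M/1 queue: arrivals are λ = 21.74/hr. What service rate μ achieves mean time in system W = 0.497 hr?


W = 1/(μ−λ) ⇒ μ − λ = 1/W = 1/0.497 = 2.0121
μ = λ + 1/W = 21.74 + 2.0121 = 23.7521 per hr

Final: 23.7521 /hr


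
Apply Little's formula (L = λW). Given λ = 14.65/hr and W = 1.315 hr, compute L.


L = λW = 14.65·1.315 = 19.2647

Final: 19.2647


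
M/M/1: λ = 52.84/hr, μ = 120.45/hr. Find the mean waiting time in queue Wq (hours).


ρ = 52.84/120.45 = 0.4387
Wq = ρ/(μ−λ) = 0.4387/(120.45 − 52.84) = 0.4387/67.61 = 0.006489 hr

Final: 0.006489 hr


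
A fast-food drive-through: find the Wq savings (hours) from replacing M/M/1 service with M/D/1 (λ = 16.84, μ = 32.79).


ρ = 16.84/32.79 = 0.5136
Wq(M/M/1) = ρ/(μ−λ) = 0.5136/15.95 = 0.03220 hr
Wq(M/D/1) = ρ/(2(μ−λ)) = 0.01610 hr
Savings = 0.03220 − 0.01610 = 0.01610 hr

Final: 0.01610 hr


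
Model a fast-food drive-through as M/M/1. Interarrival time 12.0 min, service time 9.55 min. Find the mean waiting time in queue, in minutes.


λ = 60/12.0 = 5.0000 /hr
μ = 60/9.55 = 6.2827 /hr
ρ = λ/μ = 5.0000/6.2827 = 0.7958
Wq = ρ/(μ−λ) = 0.7958/(6.2827−5.0000) = 0.62043 hr
In minutes: 0.62043·60 = 37.226 min

Final: 37.226 min


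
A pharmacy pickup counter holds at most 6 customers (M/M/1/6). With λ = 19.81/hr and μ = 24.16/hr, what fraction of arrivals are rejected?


ρ = λ/μ = 19.81/24.16 = 0.8200
P_K = (1−ρ)ρ^K/(1−ρ^(K+1)) = (0.1800·0.303896)/(1 − 0.249180)
= 0.054716/0.750820 = 0.072876

Final: 0.072876


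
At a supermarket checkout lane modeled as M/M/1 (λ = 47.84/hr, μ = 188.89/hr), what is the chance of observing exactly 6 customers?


ρ = 47.84/188.89 = 0.2533
P_n = (1−ρ)·ρ^n = (1 − 0.2533)·0.2533^6 = 0.7467·0.0002639 = 0.0001971

Final: 0.0001971


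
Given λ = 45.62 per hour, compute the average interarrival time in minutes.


Mean interarrival time = 1/λ = 1/45.62 hour = 0.02192 hour
In minutes: 0.02192 × 60 = 1.3152 min

Final: 1.3152 min


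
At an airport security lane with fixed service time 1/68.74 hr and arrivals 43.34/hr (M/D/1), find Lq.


ρ = 43.34/68.74 = 0.6305
M/D/1: Lq = ρ²/(2(1−ρ)) = 0.3975/(2·0.3695) = 0.53790

Final: 0.53790


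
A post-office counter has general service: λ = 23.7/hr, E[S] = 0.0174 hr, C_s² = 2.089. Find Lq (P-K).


ρ = λ·E[S] = 23.7·0.0174 = 0.4124
Lq = ρ²(1+C_s²)/(2(1−ρ)) = 0.1701·(1+2.089)/(2·0.5876)
= 0.1701·3.0890/1.1752 = 0.44698

Final: 0.44698


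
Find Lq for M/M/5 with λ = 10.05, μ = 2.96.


a = λ/μ = 3.3953; ρ = a/5 = 0.6791
P₀ = 0.029468
Lq = P₀·a^c·ρ / (c!·(1−ρ)²) = 0.029468·451.20277·0.6791/(120·0.10301)
= 0.73043

Final: 0.73043


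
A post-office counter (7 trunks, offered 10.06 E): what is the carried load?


B(7,10.06) = 0.411707 (Erlang-B)
Carried load = a(1 − B) = 10.06·(1 − 0.411707) = 10.06·0.588293 = 5.9182 E

Final: 5.9182 Erlangs


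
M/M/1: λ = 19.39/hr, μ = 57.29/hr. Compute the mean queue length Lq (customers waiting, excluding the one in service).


ρ = 19.39/57.29 = 0.3385
Lq = ρ²/(1−ρ) = 0.1146/0.6615 = 0.1732

Final: 0.1732


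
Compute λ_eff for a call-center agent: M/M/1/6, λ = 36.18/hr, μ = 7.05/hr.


ρ = 5.1319; P_K = (1−ρ)ρ^6/(1−ρ^7) = 0.805150
λ_eff = λ(1 − P_K) = 36.18·(1 − 0.805150) = 36.18·0.194850 = 7.0497 /hr

Final: 7.0497 /hr


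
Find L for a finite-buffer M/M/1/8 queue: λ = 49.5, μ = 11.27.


ρ = 49.5/11.27 = 4.3922
L = ρ[1 − (K+1)ρ^K + Kρ^(K+1)] / [(1−ρ)(1−ρ^(K+1))]
Numerator: 4.3922·(1 − 9·138500.156169 + 8·608319.230734) = 15899968.526822
Denominator: (-3.3922)·(-608318.230734) = 2063532.028479
L = 15899968.526822/2063532.028479 = 7.7052

Final: 7.7052


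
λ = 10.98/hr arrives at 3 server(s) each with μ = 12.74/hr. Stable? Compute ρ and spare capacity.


Total capacity cμ = 3·12.74 = 38.22/hr
ρ = λ/(cμ) = 10.98/38.22 = 0.2873
Stable ⇔ ρ < 1: YES
Spare capacity = cμ − λ = 38.22 − 10.98 = 27.24/hr

Final: ρ = 0.2873; stable; margin = 27.24/hr


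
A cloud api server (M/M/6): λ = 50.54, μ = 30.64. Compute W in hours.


a = 1.6495; ρ = 0.2749; P₀ = 0.192063
Lq = P₀·a^c·ρ/(c!(1−ρ)²) = 0.002809
Wq = Lq/λ = 0.002809/50.54 = 0.00005559 hr
W = Wq + 1/μ = 0.00005559 + 0.03264 = 0.03269 hr

Final: 0.03269 hr


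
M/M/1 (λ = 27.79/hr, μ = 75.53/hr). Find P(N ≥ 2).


ρ = 27.79/75.53 = 0.3679
P(N ≥ n) = ρ^n = 0.3679^2 = 0.135375

Final: 0.135375


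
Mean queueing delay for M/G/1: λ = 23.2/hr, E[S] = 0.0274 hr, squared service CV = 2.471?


ρ = λ·E[S] = 23.2·0.0274 = 0.6357
E[S²] = E[S]²(1+C_s²) = 0.0274²·(1+2.471) = 0.002606
Wq = λ·E[S²]/(2(1−ρ)) = 23.2·0.002606/(2·0.3643) = 0.08297 hr

Final: 0.08297 hr


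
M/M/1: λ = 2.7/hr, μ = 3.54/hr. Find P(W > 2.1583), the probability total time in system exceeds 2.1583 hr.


W ~ Exponential(μ−λ) for M/M/1.
μ − λ = 3.54 − 2.7 = 0.8400
P(W > t) = e^{−(μ−λ)t} = e^{−1.8130} = 0.163168

Final: 0.163168


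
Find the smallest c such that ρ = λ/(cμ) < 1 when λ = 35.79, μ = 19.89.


Stability requires cμ > λ ⇔ c > λ/μ.
λ/μ = 35.79/19.89 = 1.7994
Minimum integer c = ⌊1.7994⌋ + 1 = 2
Check: 2·19.89 = 39.78 > 35.79, while 1·19.89 = 19.89 ≤ 35.79

Final: 2 servers


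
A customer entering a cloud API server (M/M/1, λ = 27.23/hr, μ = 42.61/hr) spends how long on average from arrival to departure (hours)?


W = 1/(μ−λ) = 1/(42.61 − 27.23) = 1/15.38 = 0.06502 hr

Final: 0.06502 hr


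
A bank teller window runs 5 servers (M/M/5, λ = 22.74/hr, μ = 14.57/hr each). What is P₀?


a = λ/μ = 22.74/14.57 = 1.5607; ρ = a/c = 0.3121
Σ_{k=0}^{4} a^k/k! (terms k=0..4) = 1.00000 + 1.56074 + 1.21796 + 0.63364 + 0.24724 = 4.65957
Tail: a^5/(5!(1−ρ)) = 9.26093/(120·0.6879) = 0.11220
P₀ = 1/(4.65957 + 0.11220) = 1/4.77177 = 0.209566

Final: 0.209566


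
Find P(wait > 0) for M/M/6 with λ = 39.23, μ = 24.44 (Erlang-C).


a = λ/μ = 1.6052; ρ = a/6 = 0.2675
P₀ = 0.200782 (from M/M/c formula)
C(c,a) = [a^c/(c!(1−ρ))]·P₀ = [17.10420/(720·0.7325)]·0.200782
= 0.03243·0.200782 = 0.006512

Final: 0.006512


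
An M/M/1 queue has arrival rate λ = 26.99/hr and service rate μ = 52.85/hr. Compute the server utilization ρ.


ρ = λ/μ = 26.99/52.85 = 0.5107

Final: 0.5107


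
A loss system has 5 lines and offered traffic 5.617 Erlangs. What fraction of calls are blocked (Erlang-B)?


B(c,a) = (a^c/c!) / Σ_{k=0}^{c} a^k/k!
a^5/5! = 46.595167
Σ terms (k=0..5): 1.00000 + 5.61700 + 15.77534 + 29.53670 + 41.47692 + 46.59517 = 140.001131
B = 46.595167/140.001131 = 0.332820

Final: 0.332820


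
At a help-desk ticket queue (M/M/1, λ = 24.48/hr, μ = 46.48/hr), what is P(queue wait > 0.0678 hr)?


ρ = 24.48/46.48 = 0.5267
P(Wq > t) = ρ·e^{−(μ−λ)t} = 0.5267·e^{−1.4916}
= 0.5267·0.225012 = 0.118509

Final: 0.118509


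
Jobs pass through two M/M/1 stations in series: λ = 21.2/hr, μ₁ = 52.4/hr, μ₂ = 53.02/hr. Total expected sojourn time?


Each node sees arrival rate λ = 21.2/hr (tandem ⇒ throughput preserved).
W₁ = 1/(μ₁−λ) = 1/(52.4−21.2) = 0.03205 hr
W₂ = 1/(μ₂−λ) = 1/(53.02−21.2) = 0.03143 hr
W_total = W₁ + W₂ = 0.03205 + 0.03143 = 0.06348 hr

Final: 0.06348 hr


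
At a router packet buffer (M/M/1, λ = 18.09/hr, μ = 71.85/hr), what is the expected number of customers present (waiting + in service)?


ρ = λ/μ = 18.09/71.85 = 0.2518
L = ρ/(1−ρ) = 0.2518/(1 − 0.2518) = 0.2518/0.7482 = 0.3365

Final: 0.3365


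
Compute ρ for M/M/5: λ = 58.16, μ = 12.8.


ρ = λ/(cμ) = 58.16/(5·12.8) = 58.16/64.00 = 0.9087

Final: 0.9087


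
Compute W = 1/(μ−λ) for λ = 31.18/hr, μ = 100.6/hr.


W = 1/(μ−λ) = 1/(100.6 − 31.18) = 1/69.42 = 0.01441 hr

Final: 0.01441 hr


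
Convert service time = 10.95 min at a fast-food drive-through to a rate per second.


μ = 1/(service time) in consistent units.
1 second = 0.0166667 min, so μ = 0.0166667/10.95 = 0.001522 per second

Final: 0.001522 /sec


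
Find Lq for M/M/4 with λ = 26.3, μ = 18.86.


a = λ/μ = 1.3945; ρ = a/4 = 0.3486
P₀ = 0.246268
Lq = P₀·a^c·ρ / (c!·(1−ρ)²) = 0.246268·3.78143·0.3486/(24·0.42429)
= 0.03188

Final: 0.03188


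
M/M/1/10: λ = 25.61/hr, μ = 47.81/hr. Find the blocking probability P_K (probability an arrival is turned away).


ρ = λ/μ = 25.61/47.81 = 0.5357
P_K = (1−ρ)ρ^K/(1−ρ^(K+1)) = (0.4643·0.001945)/(1 − 0.001042)
= 0.0009031/0.998958 = 0.0009041

Final: 0.0009041


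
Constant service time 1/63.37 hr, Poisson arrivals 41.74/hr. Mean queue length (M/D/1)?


ρ = 41.74/63.37 = 0.6587
M/D/1: Lq = ρ²/(2(1−ρ)) = 0.4338/(2·0.3413) = 0.63553

Final: 0.63553


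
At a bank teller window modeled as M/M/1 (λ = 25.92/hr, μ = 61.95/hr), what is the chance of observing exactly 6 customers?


ρ = 25.92/61.95 = 0.4184
P_n = (1−ρ)·ρ^n = (1 − 0.4184)·0.4184^6 = 0.5816·0.005365 = 0.003120

Final: 0.003120


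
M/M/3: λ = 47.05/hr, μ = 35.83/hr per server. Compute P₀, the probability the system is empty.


a = λ/μ = 47.05/35.83 = 1.3131; ρ = a/c = 0.4377
Σ_{k=0}^{2} a^k/k! (terms k=0..2) = 1.00000 + 1.31315 + 0.86218 = 3.17532
Tail: a^3/(3!(1−ρ)) = 2.26432/(6·0.5623) = 0.67117
P₀ = 1/(3.17532 + 0.67117) = 1/3.84649 = 0.259977

Final: 0.259977


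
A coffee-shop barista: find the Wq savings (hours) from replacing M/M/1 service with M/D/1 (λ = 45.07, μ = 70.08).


ρ = 45.07/70.08 = 0.6431
Wq(M/M/1) = ρ/(μ−λ) = 0.6431/25.01 = 0.02571 hr
Wq(M/D/1) = ρ/(2(μ−λ)) = 0.01286 hr
Savings = 0.02571 − 0.01286 = 0.01286 hr

Final: 0.01286 hr


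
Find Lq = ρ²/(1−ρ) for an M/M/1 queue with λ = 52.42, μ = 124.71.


ρ = 52.42/124.71 = 0.4203
Lq = ρ²/(1−ρ) = 0.1767/0.5797 = 0.3048

Final: 0.3048


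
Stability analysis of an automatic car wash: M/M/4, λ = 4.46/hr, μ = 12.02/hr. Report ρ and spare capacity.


Total capacity cμ = 4·12.02 = 48.08/hr
ρ = λ/(cμ) = 4.46/48.08 = 0.09276
Stable ⇔ ρ < 1: YES
Spare capacity = cμ − λ = 48.08 − 4.46 = 43.62/hr

Final: ρ = 0.09276; stable; margin = 43.62/hr


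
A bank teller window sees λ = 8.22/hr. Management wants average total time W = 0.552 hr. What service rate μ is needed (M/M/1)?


W = 1/(μ−λ) ⇒ μ − λ = 1/W = 1/0.552 = 1.8116
μ = λ + 1/W = 8.22 + 1.8116 = 10.0316 per hr

Final: 10.0316 /hr


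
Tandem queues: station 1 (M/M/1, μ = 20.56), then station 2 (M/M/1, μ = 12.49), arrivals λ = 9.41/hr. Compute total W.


Each node sees arrival rate λ = 9.41/hr (tandem ⇒ throughput preserved).
W₁ = 1/(μ₁−λ) = 1/(20.56−9.41) = 0.08969 hr
W₂ = 1/(μ₂−λ) = 1/(12.49−9.41) = 0.32468 hr
W_total = W₁ + W₂ = 0.08969 + 0.32468 = 0.41436 hr

Final: 0.41436 hr


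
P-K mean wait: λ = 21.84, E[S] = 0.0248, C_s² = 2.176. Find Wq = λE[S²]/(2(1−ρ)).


ρ = λ·E[S] = 21.84·0.0248 = 0.5416
E[S²] = E[S]²(1+C_s²) = 0.0248²·(1+2.176) = 0.001953
Wq = λ·E[S²]/(2(1−ρ)) = 21.84·0.001953/(2·0.4584) = 0.04654 hr

Final: 0.04654 hr


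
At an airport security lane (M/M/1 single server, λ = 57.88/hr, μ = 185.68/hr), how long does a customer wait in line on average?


ρ = 57.88/185.68 = 0.3117
Wq = ρ/(μ−λ) = 0.3117/(185.68 − 57.88) = 0.3117/127.80 = 0.002439 hr

Final: 0.002439 hr


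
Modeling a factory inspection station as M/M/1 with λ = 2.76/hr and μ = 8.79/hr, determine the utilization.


ρ = λ/μ = 2.76/8.79 = 0.3140

Final: 0.3140


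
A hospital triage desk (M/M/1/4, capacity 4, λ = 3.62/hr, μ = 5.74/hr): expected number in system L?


ρ = 3.62/5.74 = 0.6307
L = ρ[1 − (K+1)ρ^K + Kρ^(K+1)] / [(1−ρ)(1−ρ^(K+1))]
Numerator: 0.6307·(1 − 5·0.158193 + 4·0.099766) = 0.383506
Denominator: (0.3693)·(0.900234) = 0.332491
L = 0.383506/0.332491 = 1.1534

Final: 1.1534


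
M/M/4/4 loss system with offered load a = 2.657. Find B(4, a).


B(c,a) = (a^c/c!) / Σ_{k=0}^{c} a^k/k!
a^4/4! = 2.076610
Σ terms (k=0..4): 1.00000 + 2.65700 + 3.52982 + 3.12625 + 2.07661 = 12.389683
B = 2.076610/12.389683 = 0.167608

Final: 0.167608


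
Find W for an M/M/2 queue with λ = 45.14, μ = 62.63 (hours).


a = 0.7207; ρ = 0.3604; P₀ = 0.470188
Lq = P₀·a^c·ρ/(c!(1−ρ)²) = 0.10757
Wq = Lq/λ = 0.10757/45.14 = 0.002383 hr
W = Wq + 1/μ = 0.002383 + 0.01597 = 0.01835 hr

Final: 0.01835 hr


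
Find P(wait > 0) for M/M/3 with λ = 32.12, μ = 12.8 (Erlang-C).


a = λ/μ = 2.5094; ρ = a/3 = 0.8365
P₀ = 0.043934 (from M/M/c formula)
C(c,a) = [a^c/(c!(1−ρ))]·P₀ = [15.80144/(6·0.1635)]·0.043934
= 16.10338·0.043934 = 0.707491

Final: 0.707491


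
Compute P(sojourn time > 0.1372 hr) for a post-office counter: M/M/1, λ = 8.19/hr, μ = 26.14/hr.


W ~ Exponential(μ−λ) for M/M/1.
μ − λ = 26.14 − 8.19 = 17.9500
P(W > t) = e^{−(μ−λ)t} = e^{−2.4627} = 0.085201

Final: 0.085201


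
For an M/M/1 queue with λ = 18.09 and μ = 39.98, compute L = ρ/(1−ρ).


ρ = λ/μ = 18.09/39.98 = 0.4525
L = ρ/(1−ρ) = 0.4525/(1 − 0.4525) = 0.4525/0.5475 = 0.8264

Final: 0.8264


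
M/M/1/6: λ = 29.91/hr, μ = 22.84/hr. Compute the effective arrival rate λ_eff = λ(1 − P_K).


ρ = 1.3095; P_K = (1−ρ)ρ^6/(1−ρ^7) = 0.278552
λ_eff = λ(1 − P_K) = 29.91·(1 − 0.278552) = 29.91·0.721448 = 21.5785 /hr

Final: 21.5785 /hr


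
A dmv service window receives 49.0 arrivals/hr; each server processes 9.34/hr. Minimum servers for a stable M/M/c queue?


Stability requires cμ > λ ⇔ c > λ/μ.
λ/μ = 49.0/9.34 = 5.2463
Minimum integer c = ⌊5.2463⌋ + 1 = 6
Check: 6·9.34 = 56.04 > 49.0, while 5·9.34 = 46.70 ≤ 49.0

Final: 6 servers


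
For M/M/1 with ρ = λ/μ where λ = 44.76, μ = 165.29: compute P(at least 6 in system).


ρ = 44.76/165.29 = 0.2708
P(N ≥ n) = ρ^n = 0.2708^6 = 0.0003943

Final: 0.0003943


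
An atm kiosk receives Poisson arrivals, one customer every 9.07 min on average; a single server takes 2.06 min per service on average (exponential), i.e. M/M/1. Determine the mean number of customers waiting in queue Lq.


λ = 60/9.07 = 6.6152 /hr
μ = 60/2.06 = 29.1262 /hr
ρ = λ/μ = 6.6152/29.1262 = 0.2271
Lq = ρ²/(1−ρ) = 0.05158/0.7729 = 0.06674

Final: 0.06674


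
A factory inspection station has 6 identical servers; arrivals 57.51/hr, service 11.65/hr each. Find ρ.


ρ = λ/(cμ) = 57.51/(6·11.65) = 57.51/69.90 = 0.8227

Final: 0.8227


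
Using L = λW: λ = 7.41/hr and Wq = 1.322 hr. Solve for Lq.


Lq = λWq = 7.41·1.322 = 9.7960

Final: 9.7960


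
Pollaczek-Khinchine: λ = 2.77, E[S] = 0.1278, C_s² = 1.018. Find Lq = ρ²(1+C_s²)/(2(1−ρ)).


ρ = λ·E[S] = 2.77·0.1278 = 0.3540
Lq = ρ²(1+C_s²)/(2(1−ρ)) = 0.1253·(1+1.018)/(2·0.6460)
= 0.1253·2.0180/1.2920 = 0.19574

Final: 0.19574


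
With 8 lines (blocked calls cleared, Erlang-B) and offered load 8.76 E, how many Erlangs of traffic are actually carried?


B(8,8.76) = 0.276674 (Erlang-B)
Carried load = a(1 − B) = 8.76·(1 − 0.276674) = 8.76·0.723326 = 6.3363 E

Final: 6.3363 Erlangs


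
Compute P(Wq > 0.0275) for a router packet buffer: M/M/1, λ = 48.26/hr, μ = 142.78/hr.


ρ = 48.26/142.78 = 0.3380
P(Wq > t) = ρ·e^{−(μ−λ)t} = 0.3380·e^{−2.5993}
= 0.3380·0.074326 = 0.025122

Final: 0.025122


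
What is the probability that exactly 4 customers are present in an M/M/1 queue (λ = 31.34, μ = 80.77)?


ρ = 31.34/80.77 = 0.3880
P_n = (1−ρ)·ρ^n = (1 − 0.3880)·0.3880^4 = 0.6120·0.022667 = 0.013872

Final: 0.013872


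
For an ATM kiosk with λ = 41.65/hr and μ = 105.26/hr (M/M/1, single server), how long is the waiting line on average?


ρ = 41.65/105.26 = 0.3957
Lq = ρ²/(1−ρ) = 0.1566/0.6043 = 0.2591

Final: 0.2591


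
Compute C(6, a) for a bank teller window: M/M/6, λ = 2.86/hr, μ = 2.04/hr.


a = λ/μ = 1.4020; ρ = a/6 = 0.2337
P₀ = 0.246074 (from M/M/c formula)
C(c,a) = [a^c/(c!(1−ρ))]·P₀ = [7.59303/(720·0.7663)]·0.246074
= 0.01376·0.246074 = 0.003386

Final: 0.003386


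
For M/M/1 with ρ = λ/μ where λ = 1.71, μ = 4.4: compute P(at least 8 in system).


ρ = 1.71/4.4 = 0.3886
P(N ≥ n) = ρ^n = 0.3886^8 = 0.0005204

Final: 0.0005204


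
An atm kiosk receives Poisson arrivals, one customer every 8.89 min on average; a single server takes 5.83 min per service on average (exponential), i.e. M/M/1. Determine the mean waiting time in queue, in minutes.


λ = 60/8.89 = 6.7492 /hr
μ = 60/5.83 = 10.2916 /hr
ρ = λ/μ = 6.7492/10.2916 = 0.6558
Wq = ρ/(μ−λ) = 0.6558/(10.2916−6.7492) = 0.18512 hr
In minutes: 0.18512·60 = 11.107 min

Final: 11.107 min


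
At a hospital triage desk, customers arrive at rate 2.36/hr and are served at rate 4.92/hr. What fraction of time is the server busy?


ρ = λ/μ = 2.36/4.92 = 0.4797

Final: 0.4797


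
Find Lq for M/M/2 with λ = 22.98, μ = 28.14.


a = λ/μ = 0.8166; ρ = a/2 = 0.4083
P₀ = 0.420136
Lq = P₀·a^c·ρ / (c!·(1−ρ)²) = 0.420136·0.66689·0.4083/(2·0.35009)
= 0.16339

Final: 0.16339
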